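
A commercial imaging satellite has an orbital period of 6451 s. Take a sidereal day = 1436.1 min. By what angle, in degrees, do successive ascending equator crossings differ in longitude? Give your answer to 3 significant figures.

27.0°

During one orbit Earth rotates (6451.0 / 86166) × 360° = 26.95°.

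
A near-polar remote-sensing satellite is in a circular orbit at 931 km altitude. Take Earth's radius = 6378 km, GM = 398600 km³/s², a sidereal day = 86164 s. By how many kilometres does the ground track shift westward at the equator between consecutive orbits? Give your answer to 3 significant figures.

2890 km

Semi-major axis a = 6378 + 931 = 7309 km. Period T = 2π√(a³/μ) = 2π√(7309³/398600) = 6218.7 s = 103.64 min.
During one orbit Earth rotates (6218.7 / 86164) × 360° = 25.98°.
At the equator that is 25.98° × (2π·6378/360) km/° = 25.98 × 111.3 = 2892 km.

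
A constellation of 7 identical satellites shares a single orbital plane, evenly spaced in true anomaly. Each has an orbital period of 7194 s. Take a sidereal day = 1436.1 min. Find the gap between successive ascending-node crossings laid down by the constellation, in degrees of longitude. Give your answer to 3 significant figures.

4.29°

Single-satellite node shift = (7194.0/86166) × 360° = 30.06°.
With 7 satellites evenly phased, successive equator crossings are 30.06/7 = 4.294° apart.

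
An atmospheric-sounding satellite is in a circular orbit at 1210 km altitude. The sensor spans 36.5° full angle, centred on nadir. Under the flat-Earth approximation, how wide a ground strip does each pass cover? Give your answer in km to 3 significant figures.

Half-angle = 36.5°/2 = 18.25°.
Swath width ≈ 2h·tan(θ/2) = 2 × 1210 × tan(18.25°) = 798.0 km.

798 km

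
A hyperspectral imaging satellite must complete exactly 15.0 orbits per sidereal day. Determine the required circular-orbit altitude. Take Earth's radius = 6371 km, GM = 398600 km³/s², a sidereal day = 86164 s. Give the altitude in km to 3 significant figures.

561 km

Required period T = 86164 / 15.0 = 5744.3 s.
From T = 2π√(a³/μ): a = (μ T²/4π²)^(1/3) = (398600 × 5744.3² / 4π²)^(1/3) = 6932 km.
Altitude h = a − R = 6932 − 6371 = 561 km.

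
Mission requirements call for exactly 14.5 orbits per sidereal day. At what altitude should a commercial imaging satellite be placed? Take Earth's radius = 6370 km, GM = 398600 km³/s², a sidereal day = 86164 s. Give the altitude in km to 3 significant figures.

721 km

Required period T = 86164 / 14.5 = 5942.3 s.
From T = 2π√(a³/μ): a = (μ T²/4π²)^(1/3) = (398600 × 5942.3² / 4π²)^(1/3) = 7091 km.
Altitude h = a − R = 7091 − 6370 = 721 km.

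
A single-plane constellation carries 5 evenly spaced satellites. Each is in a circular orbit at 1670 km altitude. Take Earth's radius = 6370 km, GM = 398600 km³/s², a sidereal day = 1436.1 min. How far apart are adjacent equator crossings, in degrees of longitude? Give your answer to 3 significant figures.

Semi-major axis a = 6370 + 1670 = 8040 km. Period T = 2π√(a³/μ) = 2π√(8040³/398600) = 7174.6 s = 119.58 min.
Single-satellite node shift = (7174.6/86166) × 360° = 29.98°.
With 5 satellites evenly phased, successive equator crossings are 29.98/5 = 5.995° apart.

6.00°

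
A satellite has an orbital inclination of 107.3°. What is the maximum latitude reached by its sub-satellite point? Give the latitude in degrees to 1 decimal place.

72.7°

Retrograde orbit: the ground track reaches ±(180° − i) = ±(180 − 107.3) = ±72.7°.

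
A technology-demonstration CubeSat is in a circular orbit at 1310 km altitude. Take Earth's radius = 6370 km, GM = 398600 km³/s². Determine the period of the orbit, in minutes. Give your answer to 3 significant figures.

Semi-major axis a = 6370 + 1310 = 7680 km. Period T = 2π√(a³/μ) = 2π√(7680³/398600) = 6698.1 s = 111.64 min.

112 min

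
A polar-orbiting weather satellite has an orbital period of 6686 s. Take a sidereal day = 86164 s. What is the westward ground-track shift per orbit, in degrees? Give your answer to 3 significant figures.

27.9°

During one orbit Earth rotates (6686.0 / 86164) × 360° = 27.93°.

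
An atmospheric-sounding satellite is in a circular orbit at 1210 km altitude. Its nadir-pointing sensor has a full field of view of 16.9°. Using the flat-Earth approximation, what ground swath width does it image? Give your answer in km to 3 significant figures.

360 km

Half-angle = 16.9°/2 = 8.45°.
Swath width ≈ 2h·tan(θ/2) = 2 × 1210 × tan(8.45°) = 359.5 km.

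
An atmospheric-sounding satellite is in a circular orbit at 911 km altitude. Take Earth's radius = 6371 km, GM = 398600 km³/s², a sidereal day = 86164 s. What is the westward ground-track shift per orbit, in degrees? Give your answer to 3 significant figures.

25.8°

Semi-major axis a = 6371 + 911 = 7282 km. Period T = 2π√(a³/μ) = 2π√(7282³/398600) = 6184.3 s = 103.07 min.
During one orbit Earth rotates (6184.3 / 86164) × 360° = 25.84°.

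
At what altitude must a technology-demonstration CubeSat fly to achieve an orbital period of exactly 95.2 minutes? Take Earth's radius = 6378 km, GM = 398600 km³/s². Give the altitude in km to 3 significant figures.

528 km

T = 95.2 min = 5712.0 s.
From T = 2π√(a³/μ): a = (μ T²/4π²)^(1/3) = (398600 × 5712.0² / 4π²)^(1/3) = 6906 km.
Altitude h = a − R = 6906 − 6378 = 528 km.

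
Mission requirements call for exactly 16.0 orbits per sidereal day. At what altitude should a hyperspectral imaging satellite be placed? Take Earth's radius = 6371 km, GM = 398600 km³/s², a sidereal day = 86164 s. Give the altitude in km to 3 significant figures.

Required period T = 86164 / 16.0 = 5385.2 s.
From T = 2π√(a³/μ): a = (μ T²/4π²)^(1/3) = (398600 × 5385.2² / 4π²)^(1/3) = 6640 km.
Altitude h = a − R = 6640 − 6371 = 269 km.

269 km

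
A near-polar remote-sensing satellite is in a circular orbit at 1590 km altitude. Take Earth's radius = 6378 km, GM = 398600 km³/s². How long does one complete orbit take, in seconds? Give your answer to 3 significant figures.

Semi-major axis a = 6378 + 1590 = 7968 km. Period T = 2π√(a³/μ) = 2π√(7968³/398600) = 7078.4 s = 117.97 min.

7080 seconds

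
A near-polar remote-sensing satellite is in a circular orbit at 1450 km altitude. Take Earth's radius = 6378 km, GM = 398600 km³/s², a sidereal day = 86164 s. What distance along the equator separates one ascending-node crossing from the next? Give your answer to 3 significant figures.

3210 km

Semi-major axis a = 6378 + 1450 = 7828 km. Period T = 2π√(a³/μ) = 2π√(7828³/398600) = 6892.7 s = 114.88 min.
During one orbit Earth rotates (6892.7 / 86164) × 360° = 28.80°.
At the equator that is 28.80° × (2π·6378/360) km/° = 28.80 × 111.3 = 3206 km.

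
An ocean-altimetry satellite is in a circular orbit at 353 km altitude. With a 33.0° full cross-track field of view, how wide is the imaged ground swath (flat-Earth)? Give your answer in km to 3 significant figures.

Half-angle = 33.0°/2 = 16.5°.
Swath width ≈ 2h·tan(θ/2) = 2 × 353 × tan(16.5°) = 209.1 km.

209 km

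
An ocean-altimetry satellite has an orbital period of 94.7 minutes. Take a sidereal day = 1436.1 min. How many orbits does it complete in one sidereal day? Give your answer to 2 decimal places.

15.16

T = 94.7 min = 5682.0 s.
Orbits per sidereal day = 86166 / 5682.0 = 15.165.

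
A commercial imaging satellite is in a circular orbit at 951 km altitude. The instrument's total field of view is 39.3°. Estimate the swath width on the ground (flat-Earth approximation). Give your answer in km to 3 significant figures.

679 km

Half-angle = 39.3°/2 = 19.65°.
Swath width ≈ 2h·tan(θ/2) = 2 × 951 × tan(19.65°) = 679.1 km.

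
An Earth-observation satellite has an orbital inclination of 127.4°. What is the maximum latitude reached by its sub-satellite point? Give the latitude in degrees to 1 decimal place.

52.6°

Retrograde orbit: the ground track reaches ±(180° − i) = ±(180 − 127.4) = ±52.6°.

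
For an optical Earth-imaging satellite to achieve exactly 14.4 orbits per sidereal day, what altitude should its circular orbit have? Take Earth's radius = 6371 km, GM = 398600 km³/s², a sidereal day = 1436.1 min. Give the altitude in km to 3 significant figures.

Required period T = 86166 / 14.4 = 5983.8 s.
From T = 2π√(a³/μ): a = (μ T²/4π²)^(1/3) = (398600 × 5983.8² / 4π²)^(1/3) = 7124 km.
Altitude h = a − R = 7124 − 6371 = 753 km.

753 km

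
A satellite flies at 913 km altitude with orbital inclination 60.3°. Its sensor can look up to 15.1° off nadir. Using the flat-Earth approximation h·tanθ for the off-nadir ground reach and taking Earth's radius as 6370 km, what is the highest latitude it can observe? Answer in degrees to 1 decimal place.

For a prograde orbit the ground track reaches latitude ±i = ±60.3°.
Sensor half-swath on the ground ≈ 913·tan(15.1°) = 246 km = 2.22° of latitude.
Maximum observable latitude ≈ 60.3 + 2.22 = 62.5°.

62.5°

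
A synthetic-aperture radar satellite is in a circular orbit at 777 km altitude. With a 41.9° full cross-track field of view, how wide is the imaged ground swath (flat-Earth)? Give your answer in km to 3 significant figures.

Half-angle = 41.9°/2 = 20.95°.
Swath width ≈ 2h·tan(θ/2) = 2 × 777 × tan(20.95°) = 595.0 km.

595 km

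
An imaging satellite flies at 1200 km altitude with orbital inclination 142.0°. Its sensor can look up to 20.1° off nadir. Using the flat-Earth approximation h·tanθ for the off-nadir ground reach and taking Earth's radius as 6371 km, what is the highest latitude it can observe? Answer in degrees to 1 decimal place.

41.9°

Retrograde orbit: the ground track reaches ±(180° − i) = ±(180 − 142.0) = ±38.0°.
Sensor half-swath on the ground ≈ 1200·tan(20.1°) = 439 km = 3.95° of latitude.
Maximum observable latitude ≈ 38.0 + 3.95 = 41.9°.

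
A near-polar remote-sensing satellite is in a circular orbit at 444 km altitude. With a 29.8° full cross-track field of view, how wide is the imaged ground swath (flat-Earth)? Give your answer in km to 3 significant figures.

236 km

Half-angle = 29.8°/2 = 14.9°.
Swath width ≈ 2h·tan(θ/2) = 2 × 444 × tan(14.9°) = 236.3 km.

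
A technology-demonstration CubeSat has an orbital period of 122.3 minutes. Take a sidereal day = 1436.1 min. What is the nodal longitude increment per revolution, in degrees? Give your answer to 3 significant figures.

T = 122.3 min = 7338.0 s.
During one orbit Earth rotates (7338.0 / 86166) × 360° = 30.66°.

30.7°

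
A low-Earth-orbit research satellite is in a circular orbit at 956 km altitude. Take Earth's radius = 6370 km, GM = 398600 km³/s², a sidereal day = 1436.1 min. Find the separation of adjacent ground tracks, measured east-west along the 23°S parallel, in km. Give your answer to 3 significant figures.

Semi-major axis a = 6370 + 956 = 7326 km. Period T = 2π√(a³/μ) = 2π√(7326³/398600) = 6240.4 s = 104.01 min.
Node shift per orbit = (6240.4/86166) × 360° = 26.07°.
Equatorial spacing = 26.07 × 111.2 km/° = 2899 km.
At 23° latitude, spacing = 2899 × cos(23°) = 2668 km.

2670 km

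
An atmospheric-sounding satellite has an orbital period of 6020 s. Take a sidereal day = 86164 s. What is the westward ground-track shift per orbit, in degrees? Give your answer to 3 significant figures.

25.2°

During one orbit Earth rotates (6020.0 / 86164) × 360° = 25.15°.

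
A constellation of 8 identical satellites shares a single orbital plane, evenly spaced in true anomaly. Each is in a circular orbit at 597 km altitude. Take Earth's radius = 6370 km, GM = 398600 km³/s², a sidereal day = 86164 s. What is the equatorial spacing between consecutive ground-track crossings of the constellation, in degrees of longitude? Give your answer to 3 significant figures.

3.02°

Semi-major axis a = 6370 + 597 = 6967 km. Period T = 2π√(a³/μ) = 2π√(6967³/398600) = 5787.4 s = 96.46 min.
Single-satellite node shift = (5787.4/86164) × 360° = 24.18°.
With 8 satellites evenly phased, successive equator crossings are 24.18/8 = 3.023° apart.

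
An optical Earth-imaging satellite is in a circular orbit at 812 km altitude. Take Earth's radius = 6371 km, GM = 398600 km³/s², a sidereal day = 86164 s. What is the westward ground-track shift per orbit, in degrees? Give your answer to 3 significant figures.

25.3°

Semi-major axis a = 6371 + 812 = 7183 km. Period T = 2π√(a³/μ) = 2π√(7183³/398600) = 6058.6 s = 100.98 min.
During one orbit Earth rotates (6058.6 / 86164) × 360° = 25.31°.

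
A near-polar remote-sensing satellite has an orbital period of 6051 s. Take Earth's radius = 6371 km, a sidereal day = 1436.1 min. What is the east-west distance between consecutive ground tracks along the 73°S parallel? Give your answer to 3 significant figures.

822 km

Node shift per orbit = (6051.0/86166) × 360° = 25.28°.
Equatorial spacing = 25.28 × 111.2 km/° = 2811 km.
At 73° latitude, spacing = 2811 × cos(73°) = 822 km.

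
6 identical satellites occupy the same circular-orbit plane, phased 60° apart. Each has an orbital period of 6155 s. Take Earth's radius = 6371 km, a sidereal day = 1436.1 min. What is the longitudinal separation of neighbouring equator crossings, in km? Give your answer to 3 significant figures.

Single-satellite node shift = (6155.0/86166) × 360° = 25.72°.
With 6 satellites evenly phased, successive equator crossings are 25.72/6 = 4.286° apart.
That is 4.286 × 111.2 = 477 km at the equator.

477 km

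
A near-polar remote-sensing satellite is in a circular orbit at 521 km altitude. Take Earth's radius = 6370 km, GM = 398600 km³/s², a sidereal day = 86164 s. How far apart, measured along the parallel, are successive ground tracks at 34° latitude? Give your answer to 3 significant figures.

2190 km

Semi-major axis a = 6370 + 521 = 6891 km. Period T = 2π√(a³/μ) = 2π√(6891³/398600) = 5692.9 s = 94.88 min.
Node shift per orbit = (5692.9/86164) × 360° = 23.79°.
Equatorial spacing = 23.79 × 111.2 km/° = 2644 km.
At 34° latitude, spacing = 2644 × cos(34°) = 2192 km.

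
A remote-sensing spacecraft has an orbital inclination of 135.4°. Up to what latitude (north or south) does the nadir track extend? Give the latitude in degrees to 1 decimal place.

Retrograde orbit: the ground track reaches ±(180° − i) = ±(180 − 135.4) = ±44.6°.

44.6°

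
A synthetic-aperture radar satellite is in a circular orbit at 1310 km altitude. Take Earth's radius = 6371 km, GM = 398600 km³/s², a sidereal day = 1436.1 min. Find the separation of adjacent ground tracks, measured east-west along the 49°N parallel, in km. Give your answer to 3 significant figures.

2040 km

Semi-major axis a = 6371 + 1310 = 7681 km. Period T = 2π√(a³/μ) = 2π√(7681³/398600) = 6699.4 s = 111.66 min.
Node shift per orbit = (6699.4/86166) × 360° = 27.99°.
Equatorial spacing = 27.99 × 111.2 km/° = 3112 km.
At 49° latitude, spacing = 3112 × cos(49°) = 2042 km.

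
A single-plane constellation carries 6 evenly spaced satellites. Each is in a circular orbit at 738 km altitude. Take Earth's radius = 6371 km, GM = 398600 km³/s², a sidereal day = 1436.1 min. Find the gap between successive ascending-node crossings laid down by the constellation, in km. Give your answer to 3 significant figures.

Semi-major axis a = 6371 + 738 = 7109 km. Period T = 2π√(a³/μ) = 2π√(7109³/398600) = 5965.2 s = 99.42 min.
Single-satellite node shift = (5965.2/86166) × 360° = 24.92°.
With 6 satellites evenly phased, successive equator crossings are 24.92/6 = 4.154° apart.
That is 4.154 × 111.2 = 462 km at the equator.

462 km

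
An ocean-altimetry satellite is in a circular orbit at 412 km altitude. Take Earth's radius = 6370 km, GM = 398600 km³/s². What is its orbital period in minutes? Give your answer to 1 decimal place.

Semi-major axis a = 6370 + 412 = 6782 km. Period T = 2π√(a³/μ) = 2π√(6782³/398600) = 5558.4 s = 92.64 min.

92.6 min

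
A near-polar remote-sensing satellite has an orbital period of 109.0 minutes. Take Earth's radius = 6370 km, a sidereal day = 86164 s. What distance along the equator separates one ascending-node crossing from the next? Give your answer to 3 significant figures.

T = 109.0 min = 6540.0 s.
During one orbit Earth rotates (6540.0 / 86164) × 360° = 27.32°.
At the equator that is 27.32° × (2π·6370/360) km/° = 27.32 × 111.2 = 3038 km.

3040 km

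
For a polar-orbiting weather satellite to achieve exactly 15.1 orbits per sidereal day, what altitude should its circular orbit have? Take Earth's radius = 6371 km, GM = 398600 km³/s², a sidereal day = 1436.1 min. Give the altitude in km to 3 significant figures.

Required period T = 86166 / 15.1 = 5706.4 s.
From T = 2π√(a³/μ): a = (μ T²/4π²)^(1/3) = (398600 × 5706.4² / 4π²)^(1/3) = 6902 km.
Altitude h = a − R = 6902 − 6371 = 531 km.

531 km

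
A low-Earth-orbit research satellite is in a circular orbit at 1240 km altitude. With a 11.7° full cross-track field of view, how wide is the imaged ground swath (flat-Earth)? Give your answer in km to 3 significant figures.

Half-angle = 11.7°/2 = 5.85°.
Swath width ≈ 2h·tan(θ/2) = 2 × 1240 × tan(5.85°) = 254.1 km.

254 km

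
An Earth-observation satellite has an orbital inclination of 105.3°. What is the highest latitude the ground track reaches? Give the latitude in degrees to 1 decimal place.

Retrograde orbit: the ground track reaches ±(180° − i) = ±(180 − 105.3) = ±74.7°.

74.7°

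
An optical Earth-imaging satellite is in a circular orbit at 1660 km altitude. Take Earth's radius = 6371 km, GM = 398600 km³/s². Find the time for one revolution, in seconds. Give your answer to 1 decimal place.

Semi-major axis a = 6371 + 1660 = 8031 km. Period T = 2π√(a³/μ) = 2π√(8031³/398600) = 7162.5 s = 119.38 min.

7162.5 seconds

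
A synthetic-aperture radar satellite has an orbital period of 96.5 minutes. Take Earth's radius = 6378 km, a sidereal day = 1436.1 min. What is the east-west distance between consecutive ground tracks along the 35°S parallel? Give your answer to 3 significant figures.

T = 96.5 min = 5790.0 s.
Node shift per orbit = (5790.0/86166) × 360° = 24.19°.
Equatorial spacing = 24.19 × 111.3 km/° = 2693 km.
At 35° latitude, spacing = 2693 × cos(35°) = 2206 km.

2210 km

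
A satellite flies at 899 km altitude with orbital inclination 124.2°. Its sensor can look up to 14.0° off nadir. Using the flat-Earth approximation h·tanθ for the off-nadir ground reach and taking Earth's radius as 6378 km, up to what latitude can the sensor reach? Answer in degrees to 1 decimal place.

57.8°

Retrograde orbit: the ground track reaches ±(180° − i) = ±(180 − 124.2) = ±55.8°.
Sensor half-swath on the ground ≈ 899·tan(14.0°) = 224 km = 2.01° of latitude.
Maximum observable latitude ≈ 55.8 + 2.01 = 57.8°.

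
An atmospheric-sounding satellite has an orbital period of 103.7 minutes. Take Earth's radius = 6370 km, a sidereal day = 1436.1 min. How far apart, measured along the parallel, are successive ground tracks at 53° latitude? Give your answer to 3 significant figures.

1740 km

T = 103.7 min = 6222.0 s.
Node shift per orbit = (6222.0/86166) × 360° = 26.00°.
Equatorial spacing = 26.00 × 111.2 km/° = 2890 km.
At 53° latitude, spacing = 2890 × cos(53°) = 1739 km.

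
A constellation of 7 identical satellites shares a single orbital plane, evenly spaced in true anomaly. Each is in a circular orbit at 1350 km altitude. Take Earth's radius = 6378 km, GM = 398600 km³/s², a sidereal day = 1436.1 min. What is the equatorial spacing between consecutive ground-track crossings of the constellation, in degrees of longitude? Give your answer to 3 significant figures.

Semi-major axis a = 6378 + 1350 = 7728 km. Period T = 2π√(a³/μ) = 2π√(7728³/398600) = 6761.0 s = 112.68 min.
Single-satellite node shift = (6761.0/86166) × 360° = 28.25°.
With 7 satellites evenly phased, successive equator crossings are 28.25/7 = 4.035° apart.

4.04°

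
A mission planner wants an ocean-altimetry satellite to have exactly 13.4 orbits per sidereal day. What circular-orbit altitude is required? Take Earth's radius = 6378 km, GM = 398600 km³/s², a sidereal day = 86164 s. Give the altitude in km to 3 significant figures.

Required period T = 86164 / 13.4 = 6430.1 s.
From T = 2π√(a³/μ): a = (μ T²/4π²)^(1/3) = (398600 × 6430.1² / 4π²)^(1/3) = 7474 km.
Altitude h = a − R = 7474 − 6378 = 1096 km.

1100 km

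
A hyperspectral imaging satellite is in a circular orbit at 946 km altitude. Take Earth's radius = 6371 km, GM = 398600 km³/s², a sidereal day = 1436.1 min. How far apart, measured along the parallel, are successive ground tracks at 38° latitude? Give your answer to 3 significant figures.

2280 km

Semi-major axis a = 6371 + 946 = 7317 km. Period T = 2π√(a³/μ) = 2π√(7317³/398600) = 6228.9 s = 103.81 min.
Node shift per orbit = (6228.9/86166) × 360° = 26.02°.
Equatorial spacing = 26.02 × 111.2 km/° = 2894 km.
At 38° latitude, spacing = 2894 × cos(38°) = 2280 km.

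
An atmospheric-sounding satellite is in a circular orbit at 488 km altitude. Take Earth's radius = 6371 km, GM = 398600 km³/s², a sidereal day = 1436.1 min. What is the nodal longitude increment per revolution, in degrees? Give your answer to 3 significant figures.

Semi-major axis a = 6371 + 488 = 6859 km. Period T = 2π√(a³/μ) = 2π√(6859³/398600) = 5653.3 s = 94.22 min.
During one orbit Earth rotates (5653.3 / 86166) × 360° = 23.62°.

23.6°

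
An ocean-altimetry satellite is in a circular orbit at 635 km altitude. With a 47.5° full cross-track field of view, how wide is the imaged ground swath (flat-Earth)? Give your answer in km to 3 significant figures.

559 km

Half-angle = 47.5°/2 = 23.75°.
Swath width ≈ 2h·tan(θ/2) = 2 × 635 × tan(23.75°) = 558.8 km.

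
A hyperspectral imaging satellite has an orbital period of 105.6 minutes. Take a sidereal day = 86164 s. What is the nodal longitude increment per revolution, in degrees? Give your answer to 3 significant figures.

T = 105.6 min = 6336.0 s.
During one orbit Earth rotates (6336.0 / 86164) × 360° = 26.47°.

26.5°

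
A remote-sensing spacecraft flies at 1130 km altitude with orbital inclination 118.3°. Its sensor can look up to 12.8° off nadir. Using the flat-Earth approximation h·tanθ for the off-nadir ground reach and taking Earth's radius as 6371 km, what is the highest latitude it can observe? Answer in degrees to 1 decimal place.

Retrograde orbit: the ground track reaches ±(180° − i) = ±(180 − 118.3) = ±61.7°.
Sensor half-swath on the ground ≈ 1130·tan(12.8°) = 257 km = 2.31° of latitude.
Maximum observable latitude ≈ 61.7 + 2.31 = 64.0°.

64.0°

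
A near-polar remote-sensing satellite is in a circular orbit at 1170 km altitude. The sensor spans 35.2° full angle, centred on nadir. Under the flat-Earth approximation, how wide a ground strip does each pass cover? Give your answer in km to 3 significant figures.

742 km

Half-angle = 35.2°/2 = 17.6°.
Swath width ≈ 2h·tan(θ/2) = 2 × 1170 × tan(17.6°) = 742.3 km.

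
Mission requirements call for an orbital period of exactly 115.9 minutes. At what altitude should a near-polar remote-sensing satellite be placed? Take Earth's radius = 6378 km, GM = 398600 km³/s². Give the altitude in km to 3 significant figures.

T = 115.9 min = 6954.0 s.
From T = 2π√(a³/μ): a = (μ T²/4π²)^(1/3) = (398600 × 6954.0² / 4π²)^(1/3) = 7874 km.
Altitude h = a − R = 7874 − 6378 = 1496 km.

1500 km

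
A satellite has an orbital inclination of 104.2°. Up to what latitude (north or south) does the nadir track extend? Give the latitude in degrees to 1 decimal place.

Retrograde orbit: the ground track reaches ±(180° − i) = ±(180 − 104.2) = ±75.8°.

75.8°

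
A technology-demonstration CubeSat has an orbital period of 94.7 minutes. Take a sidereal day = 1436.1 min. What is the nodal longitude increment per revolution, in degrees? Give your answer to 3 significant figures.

23.7°

T = 94.7 min = 5682.0 s.
During one orbit Earth rotates (5682.0 / 86166) × 360° = 23.74°.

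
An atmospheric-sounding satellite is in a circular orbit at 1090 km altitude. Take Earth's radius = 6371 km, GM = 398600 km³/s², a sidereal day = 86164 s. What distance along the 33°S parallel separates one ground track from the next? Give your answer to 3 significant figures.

2500 km

Semi-major axis a = 6371 + 1090 = 7461 km. Period T = 2π√(a³/μ) = 2π√(7461³/398600) = 6413.7 s = 106.89 min.
Node shift per orbit = (6413.7/86164) × 360° = 26.80°.
Equatorial spacing = 26.80 × 111.2 km/° = 2980 km.
At 33° latitude, spacing = 2980 × cos(33°) = 2499 km.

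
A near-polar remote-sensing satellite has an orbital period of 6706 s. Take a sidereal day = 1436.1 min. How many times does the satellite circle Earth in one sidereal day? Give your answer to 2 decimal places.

12.85

Orbits per sidereal day = 86166 / 6706.0 = 12.849.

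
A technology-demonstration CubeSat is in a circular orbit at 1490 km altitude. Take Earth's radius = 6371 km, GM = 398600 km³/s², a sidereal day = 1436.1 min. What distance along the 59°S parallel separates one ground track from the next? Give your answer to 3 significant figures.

Semi-major axis a = 6371 + 1490 = 7861 km. Period T = 2π√(a³/μ) = 2π√(7861³/398600) = 6936.3 s = 115.61 min.
Node shift per orbit = (6936.3/86166) × 360° = 28.98°.
Equatorial spacing = 28.98 × 111.2 km/° = 3222 km.
At 59° latitude, spacing = 3222 × cos(59°) = 1660 km.

1660 km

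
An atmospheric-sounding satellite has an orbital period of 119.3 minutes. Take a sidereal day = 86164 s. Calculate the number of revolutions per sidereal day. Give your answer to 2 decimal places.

12.04

T = 119.3 min = 7158.0 s.
Orbits per sidereal day = 86164 / 7158.0 = 12.037.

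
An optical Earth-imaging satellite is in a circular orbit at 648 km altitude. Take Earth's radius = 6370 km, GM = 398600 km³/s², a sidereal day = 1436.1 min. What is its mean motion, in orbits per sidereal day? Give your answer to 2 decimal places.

Semi-major axis a = 6370 + 648 = 7018 km. Period T = 2π√(a³/μ) = 2π√(7018³/398600) = 5851.0 s = 97.52 min.
Orbits per sidereal day = 86166 / 5851.0 = 14.727.

14.73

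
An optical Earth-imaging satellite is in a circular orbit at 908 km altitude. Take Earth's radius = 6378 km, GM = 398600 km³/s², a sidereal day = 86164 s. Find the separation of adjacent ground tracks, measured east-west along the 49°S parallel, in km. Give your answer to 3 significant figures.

1890 km

Semi-major axis a = 6378 + 908 = 7286 km. Period T = 2π√(a³/μ) = 2π√(7286³/398600) = 6189.3 s = 103.16 min.
Node shift per orbit = (6189.3/86164) × 360° = 25.86°.
Equatorial spacing = 25.86 × 111.3 km/° = 2879 km.
At 49° latitude, spacing = 2879 × cos(49°) = 1889 km.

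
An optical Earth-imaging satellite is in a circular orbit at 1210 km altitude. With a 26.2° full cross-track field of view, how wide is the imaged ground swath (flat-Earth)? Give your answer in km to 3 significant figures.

Half-angle = 26.2°/2 = 13.1°.
Swath width ≈ 2h·tan(θ/2) = 2 × 1210 × tan(13.1°) = 563.2 km.

563 km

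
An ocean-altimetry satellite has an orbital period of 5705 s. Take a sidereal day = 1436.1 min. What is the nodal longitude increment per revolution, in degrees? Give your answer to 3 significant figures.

23.8°

During one orbit Earth rotates (5705.0 / 86166) × 360° = 23.84°.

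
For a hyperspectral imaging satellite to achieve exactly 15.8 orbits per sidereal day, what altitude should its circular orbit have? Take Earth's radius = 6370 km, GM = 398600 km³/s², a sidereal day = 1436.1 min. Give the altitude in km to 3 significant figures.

326 km

Required period T = 86166 / 15.8 = 5453.5 s.
From T = 2π√(a³/μ): a = (μ T²/4π²)^(1/3) = (398600 × 5453.5² / 4π²)^(1/3) = 6696 km.
Altitude h = a − R = 6696 − 6370 = 326 km.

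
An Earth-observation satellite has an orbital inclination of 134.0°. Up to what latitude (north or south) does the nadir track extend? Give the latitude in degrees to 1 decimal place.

46.0°

Retrograde orbit: the ground track reaches ±(180° − i) = ±(180 − 134.0) = ±46.0°.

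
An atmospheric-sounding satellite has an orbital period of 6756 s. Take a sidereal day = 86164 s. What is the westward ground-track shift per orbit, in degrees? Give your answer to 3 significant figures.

28.2°

During one orbit Earth rotates (6756.0 / 86164) × 360° = 28.23°.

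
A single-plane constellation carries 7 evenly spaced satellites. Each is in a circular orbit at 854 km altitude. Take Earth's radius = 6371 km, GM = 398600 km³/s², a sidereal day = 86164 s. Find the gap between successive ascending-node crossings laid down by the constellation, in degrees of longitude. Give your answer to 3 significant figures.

Semi-major axis a = 6371 + 854 = 7225 km. Period T = 2π√(a³/μ) = 2π√(7225³/398600) = 6111.8 s = 101.86 min.
Single-satellite node shift = (6111.8/86164) × 360° = 25.54°.
With 7 satellites evenly phased, successive equator crossings are 25.54/7 = 3.648° apart.

3.65°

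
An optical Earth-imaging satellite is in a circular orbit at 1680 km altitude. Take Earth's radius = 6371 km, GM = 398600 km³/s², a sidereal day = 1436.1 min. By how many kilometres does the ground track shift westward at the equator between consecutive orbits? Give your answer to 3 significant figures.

3340 km

Semi-major axis a = 6371 + 1680 = 8051 km. Period T = 2π√(a³/μ) = 2π√(8051³/398600) = 7189.3 s = 119.82 min.
During one orbit Earth rotates (7189.3 / 86166) × 360° = 30.04°.
At the equator that is 30.04° × (2π·6371/360) km/° = 30.04 × 111.2 = 3340 km.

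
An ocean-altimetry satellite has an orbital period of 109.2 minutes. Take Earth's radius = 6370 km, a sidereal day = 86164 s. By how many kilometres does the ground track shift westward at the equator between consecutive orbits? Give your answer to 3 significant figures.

T = 109.2 min = 6552.0 s.
During one orbit Earth rotates (6552.0 / 86164) × 360° = 27.37°.
At the equator that is 27.37° × (2π·6370/360) km/° = 27.37 × 111.2 = 3043 km.

3040 km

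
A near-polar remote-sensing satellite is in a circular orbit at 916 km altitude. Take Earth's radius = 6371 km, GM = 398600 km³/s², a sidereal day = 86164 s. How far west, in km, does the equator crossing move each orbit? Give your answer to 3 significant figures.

Semi-major axis a = 6371 + 916 = 7287 km. Period T = 2π√(a³/μ) = 2π√(7287³/398600) = 6190.6 s = 103.18 min.
During one orbit Earth rotates (6190.6 / 86164) × 360° = 25.86°.
At the equator that is 25.86° × (2π·6371/360) km/° = 25.86 × 111.2 = 2876 km.

2880 km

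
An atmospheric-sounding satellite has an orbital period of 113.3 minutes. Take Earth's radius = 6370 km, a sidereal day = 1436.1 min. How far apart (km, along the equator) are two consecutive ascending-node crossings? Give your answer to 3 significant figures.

T = 113.3 min = 6798.0 s.
During one orbit Earth rotates (6798.0 / 86166) × 360° = 28.40°.
At the equator that is 28.40° × (2π·6370/360) km/° = 28.40 × 111.2 = 3158 km.

3160 km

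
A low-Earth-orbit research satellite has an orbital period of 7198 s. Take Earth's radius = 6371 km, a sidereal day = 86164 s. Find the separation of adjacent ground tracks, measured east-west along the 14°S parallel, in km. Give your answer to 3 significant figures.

Node shift per orbit = (7198.0/86164) × 360° = 30.07°.
Equatorial spacing = 30.07 × 111.2 km/° = 3344 km.
At 14° latitude, spacing = 3344 × cos(14°) = 3245 km.

3240 km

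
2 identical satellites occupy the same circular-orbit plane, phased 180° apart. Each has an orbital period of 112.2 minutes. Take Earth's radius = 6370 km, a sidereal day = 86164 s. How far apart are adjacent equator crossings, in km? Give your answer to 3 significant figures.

T = 112.2 min = 6732.0 s.
Single-satellite node shift = (6732.0/86164) × 360° = 28.13°.
With 2 satellites evenly phased, successive equator crossings are 28.13/2 = 14.063° apart.
That is 14.063 × 111.2 = 1564 km at the equator.

1560 km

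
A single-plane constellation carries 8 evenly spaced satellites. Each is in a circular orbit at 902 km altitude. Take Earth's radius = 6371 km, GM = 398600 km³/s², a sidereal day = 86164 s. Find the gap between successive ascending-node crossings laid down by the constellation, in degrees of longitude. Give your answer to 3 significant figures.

Semi-major axis a = 6371 + 902 = 7273 km. Period T = 2π√(a³/μ) = 2π√(7273³/398600) = 6172.8 s = 102.88 min.
Single-satellite node shift = (6172.8/86164) × 360° = 25.79°.
With 8 satellites evenly phased, successive equator crossings are 25.79/8 = 3.224° apart.

3.22°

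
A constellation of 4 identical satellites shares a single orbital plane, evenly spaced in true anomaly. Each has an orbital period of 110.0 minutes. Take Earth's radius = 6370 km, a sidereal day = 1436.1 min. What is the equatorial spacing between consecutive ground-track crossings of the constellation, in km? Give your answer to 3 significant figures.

T = 110.0 min = 6600.0 s.
Single-satellite node shift = (6600.0/86166) × 360° = 27.57°.
With 4 satellites evenly phased, successive equator crossings are 27.57/4 = 6.894° apart.
That is 6.894 × 111.2 = 766 km at the equator.

766 km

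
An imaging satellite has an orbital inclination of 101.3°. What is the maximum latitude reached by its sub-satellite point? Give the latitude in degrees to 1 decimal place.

Retrograde orbit: the ground track reaches ±(180° − i) = ±(180 − 101.3) = ±78.7°.

78.7°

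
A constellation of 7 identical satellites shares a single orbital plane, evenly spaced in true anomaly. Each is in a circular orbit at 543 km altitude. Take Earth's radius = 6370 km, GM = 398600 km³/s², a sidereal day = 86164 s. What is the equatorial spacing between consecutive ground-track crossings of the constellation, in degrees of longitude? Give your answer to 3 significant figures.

3.41°

Semi-major axis a = 6370 + 543 = 6913 km. Period T = 2π√(a³/μ) = 2π√(6913³/398600) = 5720.2 s = 95.34 min.
Single-satellite node shift = (5720.2/86164) × 360° = 23.90°.
With 7 satellites evenly phased, successive equator crossings are 23.90/7 = 3.414° apart.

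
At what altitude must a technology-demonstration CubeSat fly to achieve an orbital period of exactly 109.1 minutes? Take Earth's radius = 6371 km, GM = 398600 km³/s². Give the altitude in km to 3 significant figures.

1190 km

T = 109.1 min = 6546.0 s.
From T = 2π√(a³/μ): a = (μ T²/4π²)^(1/3) = (398600 × 6546.0² / 4π²)^(1/3) = 7563 km.
Altitude h = a − R = 7563 − 6371 = 1192 km.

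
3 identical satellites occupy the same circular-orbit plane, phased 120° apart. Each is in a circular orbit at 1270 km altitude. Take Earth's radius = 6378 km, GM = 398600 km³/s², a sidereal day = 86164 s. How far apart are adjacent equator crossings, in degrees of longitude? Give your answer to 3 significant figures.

Semi-major axis a = 6378 + 1270 = 7648 km. Period T = 2π√(a³/μ) = 2π√(7648³/398600) = 6656.3 s = 110.94 min.
Single-satellite node shift = (6656.3/86164) × 360° = 27.81°.
With 3 satellites evenly phased, successive equator crossings are 27.81/3 = 9.270° apart.

9.27°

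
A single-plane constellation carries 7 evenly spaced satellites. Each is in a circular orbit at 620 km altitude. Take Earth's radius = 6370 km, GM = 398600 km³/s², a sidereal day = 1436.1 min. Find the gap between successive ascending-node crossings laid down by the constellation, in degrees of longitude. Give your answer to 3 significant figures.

3.47°

Semi-major axis a = 6370 + 620 = 6990 km. Period T = 2π√(a³/μ) = 2π√(6990³/398600) = 5816.0 s = 96.93 min.
Single-satellite node shift = (5816.0/86166) × 360° = 24.30°.
With 7 satellites evenly phased, successive equator crossings are 24.30/7 = 3.471° apart.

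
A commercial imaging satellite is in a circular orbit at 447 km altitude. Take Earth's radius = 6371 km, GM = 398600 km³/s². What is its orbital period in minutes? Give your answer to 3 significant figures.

93.4 min

Semi-major axis a = 6371 + 447 = 6818 km. Period T = 2π√(a³/μ) = 2π√(6818³/398600) = 5602.7 s = 93.38 min.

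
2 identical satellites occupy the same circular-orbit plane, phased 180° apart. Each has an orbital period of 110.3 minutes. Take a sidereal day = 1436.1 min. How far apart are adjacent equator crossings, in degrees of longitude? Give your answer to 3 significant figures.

T = 110.3 min = 6618.0 s.
Single-satellite node shift = (6618.0/86166) × 360° = 27.65°.
With 2 satellites evenly phased, successive equator crossings are 27.65/2 = 13.825° apart.

13.8°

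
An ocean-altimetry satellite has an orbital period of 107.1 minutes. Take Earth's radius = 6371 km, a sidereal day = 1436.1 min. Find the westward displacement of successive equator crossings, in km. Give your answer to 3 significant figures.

T = 107.1 min = 6426.0 s.
During one orbit Earth rotates (6426.0 / 86166) × 360° = 26.85°.
At the equator that is 26.85° × (2π·6371/360) km/° = 26.85 × 111.2 = 2985 km.

2990 km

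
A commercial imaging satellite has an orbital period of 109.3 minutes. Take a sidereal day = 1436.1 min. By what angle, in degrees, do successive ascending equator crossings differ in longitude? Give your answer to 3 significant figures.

T = 109.3 min = 6558.0 s.
During one orbit Earth rotates (6558.0 / 86166) × 360° = 27.40°.

27.4°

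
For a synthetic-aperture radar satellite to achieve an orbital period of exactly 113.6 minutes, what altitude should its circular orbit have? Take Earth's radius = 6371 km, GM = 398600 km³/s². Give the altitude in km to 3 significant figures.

T = 113.6 min = 6816.0 s.
From T = 2π√(a³/μ): a = (μ T²/4π²)^(1/3) = (398600 × 6816.0² / 4π²)^(1/3) = 7770 km.
Altitude h = a − R = 7770 − 6371 = 1399 km.

1400 km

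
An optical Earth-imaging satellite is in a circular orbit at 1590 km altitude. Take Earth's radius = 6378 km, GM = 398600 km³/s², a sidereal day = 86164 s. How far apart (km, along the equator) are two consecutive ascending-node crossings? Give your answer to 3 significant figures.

Semi-major axis a = 6378 + 1590 = 7968 km. Period T = 2π√(a³/μ) = 2π√(7968³/398600) = 7078.4 s = 117.97 min.
During one orbit Earth rotates (7078.4 / 86164) × 360° = 29.57°.
At the equator that is 29.57° × (2π·6378/360) km/° = 29.57 × 111.3 = 3292 km.

3290 km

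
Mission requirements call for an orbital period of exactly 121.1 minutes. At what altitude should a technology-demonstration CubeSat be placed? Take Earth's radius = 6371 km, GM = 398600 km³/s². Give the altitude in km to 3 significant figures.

1740 km

T = 121.1 min = 7266.0 s.
From T = 2π√(a³/μ): a = (μ T²/4π²)^(1/3) = (398600 × 7266.0² / 4π²)^(1/3) = 8108 km.
Altitude h = a − R = 8108 − 6371 = 1737 km.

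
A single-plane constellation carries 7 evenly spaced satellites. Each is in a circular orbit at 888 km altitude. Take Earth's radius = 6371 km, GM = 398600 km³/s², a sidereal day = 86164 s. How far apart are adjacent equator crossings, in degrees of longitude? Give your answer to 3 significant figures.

Semi-major axis a = 6371 + 888 = 7259 km. Period T = 2π√(a³/μ) = 2π√(7259³/398600) = 6155.0 s = 102.58 min.
Single-satellite node shift = (6155.0/86164) × 360° = 25.72°.
With 7 satellites evenly phased, successive equator crossings are 25.72/7 = 3.674° apart.

3.67°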